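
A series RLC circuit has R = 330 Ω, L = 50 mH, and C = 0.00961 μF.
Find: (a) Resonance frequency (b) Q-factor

Step 1 — Resonance condition Im(Z)=0 gives ω₀ = 1/√(LC).
Step 2 — ω₀ = 1/√(0.05·9.61e-09) = 4.562e+04 rad/s.
Step 3 — f₀ = ω₀/(2π) = 7261 Hz.
Step 4 — Series Q: Q = ω₀L/R = 4.562e+04·0.05/330 = 6.912.

(a) f₀ = 7261 Hz  (b) Q = 6.912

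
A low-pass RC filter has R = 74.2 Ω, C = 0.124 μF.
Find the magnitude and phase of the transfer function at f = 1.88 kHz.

Step 1 — Angular frequency: ω = 2π·1880 = 1.181e+04 rad/s.
Step 2 — Transfer function: H(jω) = 1/(1 + jωRC).
Step 3 — Denominator: 1 + jωRC = 1 + j·1.181e+04·74.2·1.24e-07 = 1 + j0.1087.
Step 4 — H = 0.9883 - j0.1074.
Step 5 — Magnitude: |H| = 0.9941 (-0.1 dB); phase: φ = -6.2°.

|H| = 0.9941 (-0.1 dB), φ = -6.2°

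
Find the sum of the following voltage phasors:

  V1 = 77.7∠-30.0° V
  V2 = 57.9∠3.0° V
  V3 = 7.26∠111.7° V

Step 1 — Convert each phasor to rectangular form:
  V1 = 77.7·(cos(-30.0°) + j·sin(-30.0°)) = 67.29 - j38.85 V
  V2 = 57.9·(cos(3.0°) + j·sin(3.0°)) = 57.82 + j3.03 V
  V3 = 7.26·(cos(111.7°) + j·sin(111.7°)) = -2.684 + j6.746 V
Step 2 — Sum components: V_total = 122.4 - j29.07 V.
Step 3 — Convert to polar: |V_total| = 125.8 V, ∠V_total = -13.4°.

V_total = 125.8∠-13.4° V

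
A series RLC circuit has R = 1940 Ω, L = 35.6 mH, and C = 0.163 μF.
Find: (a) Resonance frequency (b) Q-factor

Step 1 — Resonance condition Im(Z)=0 gives ω₀ = 1/√(LC).
Step 2 — ω₀ = 1/√(0.0356·1.63e-07) = 1.313e+04 rad/s.
Step 3 — f₀ = ω₀/(2π) = 2089 Hz.
Step 4 — Series Q: Q = ω₀L/R = 1.313e+04·0.0356/1940 = 0.2409.

(a) f₀ = 2089 Hz  (b) Q = 0.2409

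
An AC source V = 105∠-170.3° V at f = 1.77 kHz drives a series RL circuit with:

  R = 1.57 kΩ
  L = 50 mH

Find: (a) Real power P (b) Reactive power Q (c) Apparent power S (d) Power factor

Step 1 — Angular frequency: ω = 2π·f = 2π·1770 = 1.112e+04 rad/s.
Step 2 — Component impedances:
  R: Z = R = 1570 Ω
  L: Z = jωL = j·1.112e+04·0.05 = 0 + j556.1 Ω
Step 3 — Series combination: Z_total = R + L = 1570 + j556.1 Ω = 1666∠19.5° Ω.
Step 4 — Source phasor: V = 105∠-170.3° V = -103.5 - j17.69 V.
Step 5 — Current: I = V / Z = -0.06212 + j0.01073 A = 0.06304∠170.2° A.
Step 6 — Complex power: S = V·I* = 6.24 + j2.21 VA.
Step 7 — Real power: P = Re(S) = 6.24 W.
Step 8 — Reactive power: Q = Im(S) = 2.21 VAR.
Step 9 — Apparent power: |S| = 6.619 VA.
Step 10 — Power factor: PF = P/|S| = 0.9426 (lagging).

(a) P = 6.24 W  (b) Q = 2.21 VAR  (c) S = 6.619 VA  (d) PF = 0.9426 (lagging)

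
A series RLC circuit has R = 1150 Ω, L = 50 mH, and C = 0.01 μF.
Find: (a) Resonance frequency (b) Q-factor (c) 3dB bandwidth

Step 1 — Resonance condition Im(Z)=0 gives ω₀ = 1/√(LC).
Step 2 — ω₀ = 1/√(0.05·1e-08) = 4.472e+04 rad/s.
Step 3 — f₀ = ω₀/(2π) = 7118 Hz.
Step 4 — Series Q: Q = ω₀L/R = 4.472e+04·0.05/1150 = 1.944.
Step 5 — 3dB bandwidth: Δω = ω₀/Q = 2.3e+04 rad/s; BW = Δω/(2π) = 3661 Hz.

(a) f₀ = 7118 Hz  (b) Q = 1.944  (c) BW = 3661 Hz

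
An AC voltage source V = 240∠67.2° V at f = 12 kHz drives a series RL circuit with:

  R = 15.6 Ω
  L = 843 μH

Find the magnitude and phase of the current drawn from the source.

Step 1 — Angular frequency: ω = 2π·f = 2π·1.2e+04 = 7.54e+04 rad/s.
Step 2 — Component impedances:
  R: Z = R = 15.6 Ω
  L: Z = jωL = j·7.54e+04·0.000843 = 0 + j63.56 Ω
Step 3 — Series combination: Z_total = R + L = 15.6 + j63.56 Ω = 65.45∠76.2° Ω.
Step 4 — Source phasor: V = 240∠67.2° V = 93 + j221.2 V.
Step 5 — Ohm's law: I = V / Z_total = (93 + j221.2) / (15.6 + j63.56) = 3.622 - j0.5743 A.
Step 6 — Convert to polar: |I| = 3.667 A, ∠I = -9.0°.

I = 3.667∠-9.0° A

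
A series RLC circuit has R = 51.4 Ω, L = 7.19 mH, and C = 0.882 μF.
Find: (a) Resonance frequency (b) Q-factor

Step 1 — Resonance condition Im(Z)=0 gives ω₀ = 1/√(LC).
Step 2 — ω₀ = 1/√(0.00719·8.82e-07) = 1.256e+04 rad/s.
Step 3 — f₀ = ω₀/(2π) = 1999 Hz.
Step 4 — Series Q: Q = ω₀L/R = 1.256e+04·0.00719/51.4 = 1.757.

(a) f₀ = 1999 Hz  (b) Q = 1.757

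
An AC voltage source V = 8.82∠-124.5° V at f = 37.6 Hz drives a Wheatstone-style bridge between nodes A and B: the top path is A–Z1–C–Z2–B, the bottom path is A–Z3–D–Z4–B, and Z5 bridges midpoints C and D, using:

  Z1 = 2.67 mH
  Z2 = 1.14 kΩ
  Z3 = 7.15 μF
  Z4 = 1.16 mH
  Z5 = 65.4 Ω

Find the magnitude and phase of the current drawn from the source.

Step 1 — Angular frequency: ω = 2π·f = 2π·37.6 = 236.2 rad/s.
Step 2 — Component impedances:
  Z1: Z = jωL = j·236.2·0.00267 = 0 + j0.6308 Ω
  Z2: Z = R = 1140 Ω
  Z3: Z = 1/(jωC) = -j/(ω·C) = 0 - j592 Ω
  Z4: Z = jωL = j·236.2·0.00116 = 0 + j0.274 Ω
  Z5: Z = R = 65.4 Ω
Step 3 — Bridge requires nodal analysis (the Z5 bridge couples midpoints C and D, so the two paths cannot be reduced to a simple series/parallel combination). Setting node B to ground and injecting 1 A at node A, the 3-node admittance system at A, C, D solves to V_A = Z_AB = 61.31 - j5.536 Ω = 61.56∠-5.2° Ω.
Step 4 — Source phasor: V = 8.82∠-124.5° V = -4.996 - j7.269 V.
Step 5 — Ohm's law: I = V / Z_total = (-4.996 - j7.269) / (61.31 - j5.536) = -0.07021 - j0.1249 A.
Step 6 — Convert to polar: |I| = 0.1433 A, ∠I = -119.3°.

I = 0.1433∠-119.3° A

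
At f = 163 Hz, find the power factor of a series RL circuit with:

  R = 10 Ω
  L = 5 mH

Step 1 — Angular frequency: ω = 2π·f = 2π·163 = 1024 rad/s.
Step 2 — Component impedances:
  R: Z = R = 10 Ω
  L: Z = jωL = j·1024·0.005 = 0 + j5.121 Ω
Step 3 — Series combination: Z_total = R + L = 10 + j5.121 Ω = 11.23∠27.1° Ω.
Step 4 — Power factor: PF = cos(φ) = Re(Z)/|Z| = 10/11.235 = 0.8901.
Step 5 — Type: Im(Z) = 5.121 ⇒ lagging (phase φ = 27.1°).

PF = 0.8901 (lagging, φ = 27.1°)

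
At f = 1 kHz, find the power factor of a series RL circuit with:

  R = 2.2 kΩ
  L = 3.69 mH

Step 1 — Angular frequency: ω = 2π·f = 2π·1000 = 6283 rad/s.
Step 2 — Component impedances:
  R: Z = R = 2200 Ω
  L: Z = jωL = j·6283·0.00369 = 0 + j23.18 Ω
Step 3 — Series combination: Z_total = R + L = 2200 + j23.18 Ω = 2200∠0.6° Ω.
Step 4 — Power factor: PF = cos(φ) = Re(Z)/|Z| = 2200/2200.12 = 0.9999.
Step 5 — Type: Im(Z) = 23.18 ⇒ lagging (phase φ = 0.6°).

PF = 0.9999 (lagging, φ = 0.6°)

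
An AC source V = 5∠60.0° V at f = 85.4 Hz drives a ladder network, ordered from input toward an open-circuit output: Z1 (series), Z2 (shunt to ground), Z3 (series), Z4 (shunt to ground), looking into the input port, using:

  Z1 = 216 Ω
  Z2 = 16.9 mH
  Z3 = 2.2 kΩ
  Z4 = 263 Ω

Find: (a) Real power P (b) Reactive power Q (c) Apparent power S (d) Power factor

Step 1 — Angular frequency: ω = 2π·f = 2π·85.4 = 536.6 rad/s.
Step 2 — Component impedances:
  Z1: Z = R = 216 Ω
  Z2: Z = jωL = j·536.6·0.0169 = 0 + j9.068 Ω
  Z3: Z = R = 2200 Ω
  Z4: Z = R = 263 Ω
Step 3 — Ladder network (open output): work backward from the far end, alternating series and parallel combinations. Z_in = 216 + j9.068 Ω = 216.2∠2.4° Ω.
Step 4 — Source phasor: V = 5∠60.0° V = 2.5 + j4.33 V.
Step 5 — Current: I = V / Z = 0.01239 + j0.01952 A = 0.02312∠57.6° A.
Step 6 — Complex power: S = V·I* = 0.1155 + j0.004849 VA.
Step 7 — Real power: P = Re(S) = 0.1155 W.
Step 8 — Reactive power: Q = Im(S) = 0.004849 VAR.
Step 9 — Apparent power: |S| = 0.1156 VA.
Step 10 — Power factor: PF = P/|S| = 0.9991 (lagging).

(a) P = 0.1155 W  (b) Q = 0.004849 VAR  (c) S = 0.1156 VA  (d) PF = 0.9991 (lagging)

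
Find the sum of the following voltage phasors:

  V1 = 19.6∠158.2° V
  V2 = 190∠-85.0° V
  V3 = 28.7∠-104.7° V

Step 1 — Convert each phasor to rectangular form:
  V1 = 19.6·(cos(158.2°) + j·sin(158.2°)) = -18.2 + j7.279 V
  V2 = 190·(cos(-85.0°) + j·sin(-85.0°)) = 16.56 - j189.3 V
  V3 = 28.7·(cos(-104.7°) + j·sin(-104.7°)) = -7.283 - j27.76 V
Step 2 — Sum components: V_total = -8.922 - j209.8 V.
Step 3 — Convert to polar: |V_total| = 209.9 V, ∠V_total = -92.4°.

V_total = 209.9∠-92.4° V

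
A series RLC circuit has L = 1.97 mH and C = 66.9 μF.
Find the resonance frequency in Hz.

Step 1 — Resonance condition Im(Z)=0 gives ω₀ = 1/√(LC).
Step 2 — ω₀ = 1/√(0.00197·6.69e-05) = 2755 rad/s.
Step 3 — f₀ = ω₀/(2π) = 438.4 Hz.

f₀ = 438.4 Hz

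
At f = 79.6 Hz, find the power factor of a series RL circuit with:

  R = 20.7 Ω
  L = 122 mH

Step 1 — Angular frequency: ω = 2π·f = 2π·79.6 = 500.1 rad/s.
Step 2 — Component impedances:
  R: Z = R = 20.7 Ω
  L: Z = jωL = j·500.1·0.122 = 0 + j61.02 Ω
Step 3 — Series combination: Z_total = R + L = 20.7 + j61.02 Ω = 64.43∠71.3° Ω.
Step 4 — Power factor: PF = cos(φ) = Re(Z)/|Z| = 20.7/64.43 = 0.3213.
Step 5 — Type: Im(Z) = 61.02 ⇒ lagging (phase φ = 71.3°).

PF = 0.3213 (lagging, φ = 71.3°)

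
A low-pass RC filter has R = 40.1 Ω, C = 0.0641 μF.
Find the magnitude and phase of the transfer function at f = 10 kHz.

Step 1 — Angular frequency: ω = 2π·1e+04 = 6.283e+04 rad/s.
Step 2 — Transfer function: H(jω) = 1/(1 + jωRC).
Step 3 — Denominator: 1 + jωRC = 1 + j·6.283e+04·40.1·6.41e-08 = 1 + j0.1615.
Step 4 — H = 0.9746 - j0.1574.
Step 5 — Magnitude: |H| = 0.9872 (-0.1 dB); phase: φ = -9.2°.

|H| = 0.9872 (-0.1 dB), φ = -9.2°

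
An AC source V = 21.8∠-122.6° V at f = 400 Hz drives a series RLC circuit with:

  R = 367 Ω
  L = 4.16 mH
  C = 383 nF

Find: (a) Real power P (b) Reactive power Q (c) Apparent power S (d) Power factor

Step 1 — Angular frequency: ω = 2π·f = 2π·400 = 2513 rad/s.
Step 2 — Component impedances:
  R: Z = R = 367 Ω
  L: Z = jωL = j·2513·0.00416 = 0 + j10.46 Ω
  C: Z = 1/(jωC) = -j/(ω·C) = 0 - j1039 Ω
Step 3 — Series combination: Z_total = R + L + C = 367 - j1028 Ω = 1092∠-70.4° Ω.
Step 4 — Source phasor: V = 21.8∠-122.6° V = -11.75 - j18.37 V.
Step 5 — Current: I = V / Z = 0.01223 - j0.01578 A = 0.01996∠-52.2° A.
Step 6 — Complex power: S = V·I* = 0.1463 - j0.4099 VA.
Step 7 — Real power: P = Re(S) = 0.1463 W.
Step 8 — Reactive power: Q = Im(S) = -0.4099 VAR.
Step 9 — Apparent power: |S| = 0.4352 VA.
Step 10 — Power factor: PF = P/|S| = 0.3361 (leading).

(a) P = 0.1463 W  (b) Q = -0.4099 VAR  (c) S = 0.4352 VA  (d) PF = 0.3361 (leading)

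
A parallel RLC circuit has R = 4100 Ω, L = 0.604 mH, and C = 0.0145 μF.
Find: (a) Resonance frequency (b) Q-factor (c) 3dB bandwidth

Step 1 — Resonance: ω₀ = 1/√(LC) = 1/√(0.000604·1.45e-08) = 3.379e+05 rad/s.
Step 2 — f₀ = ω₀/(2π) = 5.378e+04 Hz.
Step 3 — Parallel Q: Q = R/(ω₀L) = 4100/(3.379e+05·0.000604) = 20.09.
Step 4 — Bandwidth: Δω = ω₀/Q = 1.682e+04 rad/s; BW = Δω/(2π) = 2677 Hz.

(a) f₀ = 5.378e+04 Hz  (b) Q = 20.09  (c) BW = 2677 Hz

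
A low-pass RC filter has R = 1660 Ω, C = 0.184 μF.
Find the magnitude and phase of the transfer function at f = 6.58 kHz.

Step 1 — Angular frequency: ω = 2π·6580 = 4.134e+04 rad/s.
Step 2 — Transfer function: H(jω) = 1/(1 + jωRC).
Step 3 — Denominator: 1 + jωRC = 1 + j·4.134e+04·1660·1.84e-07 = 1 + j12.63.
Step 4 — H = 0.006232 - j0.0787.
Step 5 — Magnitude: |H| = 0.07894 (-22.1 dB); phase: φ = -85.5°.

|H| = 0.07894 (-22.1 dB), φ = -85.5°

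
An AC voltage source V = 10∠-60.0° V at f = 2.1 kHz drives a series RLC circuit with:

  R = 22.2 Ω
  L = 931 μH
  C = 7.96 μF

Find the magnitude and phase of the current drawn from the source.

Step 1 — Angular frequency: ω = 2π·f = 2π·2100 = 1.319e+04 rad/s.
Step 2 — Component impedances:
  R: Z = R = 22.2 Ω
  L: Z = jωL = j·1.319e+04·0.000931 = 0 + j12.28 Ω
  C: Z = 1/(jωC) = -j/(ω·C) = 0 - j9.521 Ω
Step 3 — Series combination: Z_total = R + L + C = 22.2 + j2.763 Ω = 22.37∠7.1° Ω.
Step 4 — Source phasor: V = 10∠-60.0° V = 5 - j8.66 V.
Step 5 — Ohm's law: I = V / Z_total = (5 - j8.66) / (22.2 + j2.763) = 0.174 - j0.4118 A.
Step 6 — Convert to polar: |I| = 0.447 A, ∠I = -67.1°.

I = 0.447∠-67.1° A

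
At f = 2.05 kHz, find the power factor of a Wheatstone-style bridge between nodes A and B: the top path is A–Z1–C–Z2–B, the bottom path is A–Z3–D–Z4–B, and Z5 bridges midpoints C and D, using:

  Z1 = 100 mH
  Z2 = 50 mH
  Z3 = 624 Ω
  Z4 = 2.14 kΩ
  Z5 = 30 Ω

Step 1 — Angular frequency: ω = 2π·f = 2π·2050 = 1.288e+04 rad/s.
Step 2 — Component impedances:
  Z1: Z = jωL = j·1.288e+04·0.1 = 0 + j1288 Ω
  Z2: Z = jωL = j·1.288e+04·0.05 = 0 + j644 Ω
  Z3: Z = R = 624 Ω
  Z4: Z = R = 2140 Ω
  Z5: Z = R = 30 Ω
Step 3 — Bridge requires nodal analysis (the Z5 bridge couples midpoints C and D, so the two paths cannot be reduced to a simple series/parallel combination). Setting node B to ground and injecting 1 A at node A, the 3-node admittance system at A, C, D solves to V_A = Z_AB = 698.1 + j840.7 Ω = 1093∠50.3° Ω.
Step 4 — Power factor: PF = cos(φ) = Re(Z)/|Z| = 698.1/1092.7 = 0.6389.
Step 5 — Type: Im(Z) = 840.7 ⇒ lagging (phase φ = 50.3°).

PF = 0.6389 (lagging, φ = 50.3°)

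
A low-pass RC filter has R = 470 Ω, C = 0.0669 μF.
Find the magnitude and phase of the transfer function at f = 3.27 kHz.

Step 1 — Angular frequency: ω = 2π·3270 = 2.055e+04 rad/s.
Step 2 — Transfer function: H(jω) = 1/(1 + jωRC).
Step 3 — Denominator: 1 + jωRC = 1 + j·2.055e+04·470·6.69e-08 = 1 + j0.646.
Step 4 — H = 0.7055 - j0.4558.
Step 5 — Magnitude: |H| = 0.84 (-1.5 dB); phase: φ = -32.9°.

|H| = 0.84 (-1.5 dB), φ = -32.9°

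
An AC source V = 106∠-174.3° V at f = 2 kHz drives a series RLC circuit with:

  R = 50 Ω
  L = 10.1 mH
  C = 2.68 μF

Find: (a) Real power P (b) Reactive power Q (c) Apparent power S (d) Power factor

Step 1 — Angular frequency: ω = 2π·f = 2π·2000 = 1.257e+04 rad/s.
Step 2 — Component impedances:
  R: Z = R = 50 Ω
  L: Z = jωL = j·1.257e+04·0.0101 = 0 + j126.9 Ω
  C: Z = 1/(jωC) = -j/(ω·C) = 0 - j29.69 Ω
Step 3 — Series combination: Z_total = R + L + C = 50 + j97.23 Ω = 109.3∠62.8° Ω.
Step 4 — Source phasor: V = 106∠-174.3° V = -105.5 - j10.53 V.
Step 5 — Current: I = V / Z = -0.5268 + j0.8139 A = 0.9695∠122.9° A.
Step 6 — Complex power: S = V·I* = 47 + j91.39 VA.
Step 7 — Real power: P = Re(S) = 47 W.
Step 8 — Reactive power: Q = Im(S) = 91.39 VAR.
Step 9 — Apparent power: |S| = 102.8 VA.
Step 10 — Power factor: PF = P/|S| = 0.4573 (lagging).

(a) P = 47 W  (b) Q = 91.39 VAR  (c) S = 102.8 VA  (d) PF = 0.4573 (lagging)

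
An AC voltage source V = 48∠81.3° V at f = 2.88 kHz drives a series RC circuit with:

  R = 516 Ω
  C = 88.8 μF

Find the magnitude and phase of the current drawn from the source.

Step 1 — Angular frequency: ω = 2π·f = 2π·2880 = 1.81e+04 rad/s.
Step 2 — Component impedances:
  R: Z = R = 516 Ω
  C: Z = 1/(jωC) = -j/(ω·C) = 0 - j0.6223 Ω
Step 3 — Series combination: Z_total = R + C = 516 - j0.6223 Ω = 516∠-0.1° Ω.
Step 4 — Source phasor: V = 48∠81.3° V = 7.261 + j47.45 V.
Step 5 — Ohm's law: I = V / Z_total = (7.261 + j47.45) / (516 - j0.6223) = 0.01396 + j0.09197 A.
Step 6 — Convert to polar: |I| = 0.09302 A, ∠I = 81.4°.

I = 0.09302∠81.4° A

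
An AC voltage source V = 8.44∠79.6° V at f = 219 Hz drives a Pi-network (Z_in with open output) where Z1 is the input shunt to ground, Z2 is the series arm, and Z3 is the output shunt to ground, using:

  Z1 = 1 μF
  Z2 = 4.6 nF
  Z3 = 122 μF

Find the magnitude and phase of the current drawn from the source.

Step 1 — Angular frequency: ω = 2π·f = 2π·219 = 1376 rad/s.
Step 2 — Component impedances:
  Z1: Z = 1/(jωC) = -j/(ω·C) = 0 - j726.7 Ω
  Z2: Z = 1/(jωC) = -j/(ω·C) = 0 - j1.58e+05 Ω
  Z3: Z = 1/(jωC) = -j/(ω·C) = 0 - j5.957 Ω
Step 3 — With open output, the series arm Z2 and the output shunt Z3 appear in series to ground: Z2 + Z3 = 0 - j1.58e+05 Ω.
Step 4 — Parallel with input shunt Z1: Z_in = Z1 || (Z2 + Z3) = 0 - j723.4 Ω = 723.4∠-90.0° Ω.
Step 5 — Source phasor: V = 8.44∠79.6° V = 1.524 + j8.301 V.
Step 6 — Ohm's law: I = V / Z_total = (1.524 + j8.301) / (0 - j723.4) = -0.01148 + j0.002106 A.
Step 7 — Convert to polar: |I| = 0.01167 A, ∠I = 169.6°.

I = 0.01167∠169.6° A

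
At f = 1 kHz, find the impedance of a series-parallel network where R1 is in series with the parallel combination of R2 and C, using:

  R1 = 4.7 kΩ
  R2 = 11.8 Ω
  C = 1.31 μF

Step 1 — Angular frequency: ω = 2π·f = 2π·1000 = 6283 rad/s.
Step 2 — Component impedances:
  R1: Z = R = 4700 Ω
  R2: Z = R = 11.8 Ω
  C: Z = 1/(jωC) = -j/(ω·C) = 0 - j121.5 Ω
Step 3 — Parallel branch: R2 || C = 1/(1/R2 + 1/C) = 11.69 - j1.135 Ω.
Step 4 — Series with R1: Z_total = R1 + (R2 || C) = 4712 - j1.135 Ω = 4712∠-0.0° Ω.

Z = 4712 - j1.135 Ω = 4712∠-0.0° Ω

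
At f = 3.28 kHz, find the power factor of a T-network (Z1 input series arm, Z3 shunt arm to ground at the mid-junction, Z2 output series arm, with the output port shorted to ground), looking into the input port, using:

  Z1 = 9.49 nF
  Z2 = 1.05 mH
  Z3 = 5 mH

Step 1 — Angular frequency: ω = 2π·f = 2π·3280 = 2.061e+04 rad/s.
Step 2 — Component impedances:
  Z1: Z = 1/(jωC) = -j/(ω·C) = 0 - j5113 Ω
  Z2: Z = jωL = j·2.061e+04·0.00105 = 0 + j21.64 Ω
  Z3: Z = jωL = j·2.061e+04·0.005 = 0 + j103 Ω
Step 3 — With the output port shorted to ground, the output series arm Z2 runs from the junction to ground; the shunt arm Z3 also runs from the junction to ground. They appear in parallel: Z3 || Z2 = 0 + j17.88 Ω.
Step 4 — Series with input arm Z1: Z_in = Z1 + (Z3 || Z2) = 0 - j5095 Ω = 5095∠-90.0° Ω.
Step 5 — Power factor: PF = cos(φ) = Re(Z)/|Z| = 0/5095 = 0.
Step 6 — Type: Im(Z) = -5095 ⇒ leading (phase φ = -90.0°).

PF = 0 (leading, φ = -90.0°)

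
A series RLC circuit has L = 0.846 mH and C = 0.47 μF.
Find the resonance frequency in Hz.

Step 1 — Resonance condition Im(Z)=0 gives ω₀ = 1/√(LC).
Step 2 — ω₀ = 1/√(0.000846·4.7e-07) = 5.015e+04 rad/s.
Step 3 — f₀ = ω₀/(2π) = 7982 Hz.

f₀ = 7982 Hz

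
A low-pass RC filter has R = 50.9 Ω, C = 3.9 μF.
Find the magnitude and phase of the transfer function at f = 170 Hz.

Step 1 — Angular frequency: ω = 2π·170 = 1068 rad/s.
Step 2 — Transfer function: H(jω) = 1/(1 + jωRC).
Step 3 — Denominator: 1 + jωRC = 1 + j·1068·50.9·3.9e-06 = 1 + j0.212.
Step 4 — H = 0.957 - j0.2029.
Step 5 — Magnitude: |H| = 0.9783 (-0.2 dB); phase: φ = -12.0°.

|H| = 0.9783 (-0.2 dB), φ = -12.0°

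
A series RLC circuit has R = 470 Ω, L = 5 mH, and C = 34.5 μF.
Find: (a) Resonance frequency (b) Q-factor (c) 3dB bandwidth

Step 1 — Resonance condition Im(Z)=0 gives ω₀ = 1/√(LC).
Step 2 — ω₀ = 1/√(0.005·3.45e-05) = 2408 rad/s.
Step 3 — f₀ = ω₀/(2π) = 383.2 Hz.
Step 4 — Series Q: Q = ω₀L/R = 2408·0.005/470 = 0.02561.
Step 5 — 3dB bandwidth: Δω = ω₀/Q = 9.4e+04 rad/s; BW = Δω/(2π) = 1.496e+04 Hz.

(a) f₀ = 383.2 Hz  (b) Q = 0.02561  (c) BW = 1.496e+04 Hz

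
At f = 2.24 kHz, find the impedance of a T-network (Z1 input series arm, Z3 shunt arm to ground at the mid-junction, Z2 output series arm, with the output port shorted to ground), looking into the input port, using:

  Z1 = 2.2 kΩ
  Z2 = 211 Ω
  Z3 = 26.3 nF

Step 1 — Angular frequency: ω = 2π·f = 2π·2240 = 1.407e+04 rad/s.
Step 2 — Component impedances:
  Z1: Z = R = 2200 Ω
  Z2: Z = R = 211 Ω
  Z3: Z = 1/(jωC) = -j/(ω·C) = 0 - j2702 Ω
Step 3 — With the output port shorted to ground, the output series arm Z2 runs from the junction to ground; the shunt arm Z3 also runs from the junction to ground. They appear in parallel: Z3 || Z2 = 209.7 - j16.38 Ω.
Step 4 — Series with input arm Z1: Z_in = Z1 + (Z3 || Z2) = 2410 - j16.38 Ω = 2410∠-0.4° Ω.

Z = 2410 - j16.38 Ω = 2410∠-0.4° Ω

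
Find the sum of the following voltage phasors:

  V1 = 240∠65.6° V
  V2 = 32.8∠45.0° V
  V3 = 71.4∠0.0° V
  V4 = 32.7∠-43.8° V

Step 1 — Convert each phasor to rectangular form:
  V1 = 240·(cos(65.6°) + j·sin(65.6°)) = 99.15 + j218.6 V
  V2 = 32.8·(cos(45.0°) + j·sin(45.0°)) = 23.19 + j23.19 V
  V3 = 71.4·(cos(0.0°) + j·sin(0.0°)) = 71.4 V
  V4 = 32.7·(cos(-43.8°) + j·sin(-43.8°)) = 23.6 - j22.63 V
Step 2 — Sum components: V_total = 217.3 + j219.1 V.
Step 3 — Convert to polar: |V_total| = 308.6 V, ∠V_total = 45.2°.

V_total = 308.6∠45.2° V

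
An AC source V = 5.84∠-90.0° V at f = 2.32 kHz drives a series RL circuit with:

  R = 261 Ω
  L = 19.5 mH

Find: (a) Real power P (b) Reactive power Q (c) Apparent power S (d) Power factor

Step 1 — Angular frequency: ω = 2π·f = 2π·2320 = 1.458e+04 rad/s.
Step 2 — Component impedances:
  R: Z = R = 261 Ω
  L: Z = jωL = j·1.458e+04·0.0195 = 0 + j284.3 Ω
Step 3 — Series combination: Z_total = R + L = 261 + j284.3 Ω = 385.9∠47.4° Ω.
Step 4 — Source phasor: V = 5.84∠-90.0° V = 0 - j5.84 V.
Step 5 — Current: I = V / Z = -0.01115 - j0.01024 A = 0.01513∠-137.4° A.
Step 6 — Complex power: S = V·I* = 0.05977 + j0.0651 VA.
Step 7 — Real power: P = Re(S) = 0.05977 W.
Step 8 — Reactive power: Q = Im(S) = 0.0651 VAR.
Step 9 — Apparent power: |S| = 0.08838 VA.
Step 10 — Power factor: PF = P/|S| = 0.6763 (lagging).

(a) P = 0.05977 W  (b) Q = 0.0651 VAR  (c) S = 0.08838 VA  (d) PF = 0.6763 (lagging)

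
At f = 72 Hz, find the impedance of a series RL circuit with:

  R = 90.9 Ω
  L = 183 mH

Step 1 — Angular frequency: ω = 2π·f = 2π·72 = 452.4 rad/s.
Step 2 — Component impedances:
  R: Z = R = 90.9 Ω
  L: Z = jωL = j·452.4·0.183 = 0 + j82.79 Ω
Step 3 — Series combination: Z_total = R + L = 90.9 + j82.79 Ω = 122.9∠42.3° Ω.

Z = 90.9 + j82.79 Ω = 122.9∠42.3° Ω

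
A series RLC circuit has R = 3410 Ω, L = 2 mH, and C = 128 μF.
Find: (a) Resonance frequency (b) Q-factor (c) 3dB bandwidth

Step 1 — Resonance: ω₀ = 1/√(LC) = 1/√(0.002·0.000128) = 1976 rad/s.
Step 2 — f₀ = ω₀/(2π) = 314.6 Hz.
Step 3 — Series Q: Q = ω₀L/R = 1976·0.002/3410 = 0.001159.
Step 4 — Bandwidth: Δω = ω₀/Q = 1.705e+06 rad/s; BW = Δω/(2π) = 2.714e+05 Hz.

(a) f₀ = 314.6 Hz  (b) Q = 0.001159  (c) BW = 2.714e+05 Hz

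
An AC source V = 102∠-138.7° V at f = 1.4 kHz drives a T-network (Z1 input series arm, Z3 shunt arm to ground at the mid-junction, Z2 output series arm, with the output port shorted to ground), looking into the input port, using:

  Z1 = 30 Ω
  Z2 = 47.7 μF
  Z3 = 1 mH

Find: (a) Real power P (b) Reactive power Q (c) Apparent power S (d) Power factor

Step 1 — Angular frequency: ω = 2π·f = 2π·1400 = 8796 rad/s.
Step 2 — Component impedances:
  Z1: Z = R = 30 Ω
  Z2: Z = 1/(jωC) = -j/(ω·C) = 0 - j2.383 Ω
  Z3: Z = jωL = j·8796·0.001 = 0 + j8.796 Ω
Step 3 — With the output port shorted to ground, the output series arm Z2 runs from the junction to ground; the shunt arm Z3 also runs from the junction to ground. They appear in parallel: Z3 || Z2 = 0 - j3.269 Ω.
Step 4 — Series with input arm Z1: Z_in = Z1 + (Z3 || Z2) = 30 - j3.269 Ω = 30.18∠-6.2° Ω.
Step 5 — Source phasor: V = 102∠-138.7° V = -76.63 - j67.32 V.
Step 6 — Current: I = V / Z = -2.283 - j2.493 A = 3.38∠-132.5° A.
Step 7 — Complex power: S = V·I* = 342.7 - j37.35 VA.
Step 8 — Real power: P = Re(S) = 342.7 W.
Step 9 — Reactive power: Q = Im(S) = -37.35 VAR.
Step 10 — Apparent power: |S| = 344.8 VA.
Step 11 — Power factor: PF = P/|S| = 0.9941 (leading).

(a) P = 342.7 W  (b) Q = -37.35 VAR  (c) S = 344.8 VA  (d) PF = 0.9941 (leading)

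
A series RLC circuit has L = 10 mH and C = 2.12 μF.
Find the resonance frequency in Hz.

Step 1 — Resonance condition Im(Z)=0 gives ω₀ = 1/√(LC).
Step 2 — ω₀ = 1/√(0.01·2.12e-06) = 6868 rad/s.
Step 3 — f₀ = ω₀/(2π) = 1093 Hz.

f₀ = 1093 Hz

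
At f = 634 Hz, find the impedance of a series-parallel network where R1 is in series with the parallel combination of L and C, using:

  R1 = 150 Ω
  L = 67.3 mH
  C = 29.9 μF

Step 1 — Angular frequency: ω = 2π·f = 2π·634 = 3984 rad/s.
Step 2 — Component impedances:
  R1: Z = R = 150 Ω
  L: Z = jωL = j·3984·0.0673 = 0 + j268.1 Ω
  C: Z = 1/(jωC) = -j/(ω·C) = 0 - j8.396 Ω
Step 3 — Parallel branch: L || C = 1/(1/L + 1/C) = 0 - j8.667 Ω.
Step 4 — Series with R1: Z_total = R1 + (L || C) = 150 - j8.667 Ω = 150.3∠-3.3° Ω.

Z = 150 - j8.667 Ω = 150.3∠-3.3° Ω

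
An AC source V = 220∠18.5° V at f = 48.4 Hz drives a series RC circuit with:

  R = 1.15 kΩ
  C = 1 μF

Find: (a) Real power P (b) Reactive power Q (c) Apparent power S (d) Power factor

Step 1 — Angular frequency: ω = 2π·f = 2π·48.4 = 304.1 rad/s.
Step 2 — Component impedances:
  R: Z = R = 1150 Ω
  C: Z = 1/(jωC) = -j/(ω·C) = 0 - j3288 Ω
Step 3 — Series combination: Z_total = R + C = 1150 - j3288 Ω = 3484∠-70.7° Ω.
Step 4 — Source phasor: V = 220∠18.5° V = 208.6 + j69.81 V.
Step 5 — Current: I = V / Z = 0.0008551 + j0.06315 A = 0.06315∠89.2° A.
Step 6 — Complex power: S = V·I* = 4.587 - j13.11 VA.
Step 7 — Real power: P = Re(S) = 4.587 W.
Step 8 — Reactive power: Q = Im(S) = -13.11 VAR.
Step 9 — Apparent power: |S| = 13.89 VA.
Step 10 — Power factor: PF = P/|S| = 0.3301 (leading).

(a) P = 4.587 W  (b) Q = -13.11 VAR  (c) S = 13.89 VA  (d) PF = 0.3301 (leading)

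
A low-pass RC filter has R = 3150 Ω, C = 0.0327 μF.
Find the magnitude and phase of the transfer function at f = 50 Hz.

Step 1 — Angular frequency: ω = 2π·50 = 314.2 rad/s.
Step 2 — Transfer function: H(jω) = 1/(1 + jωRC).
Step 3 — Denominator: 1 + jωRC = 1 + j·314.2·3150·3.27e-08 = 1 + j0.03236.
Step 4 — H = 0.999 - j0.03233.
Step 5 — Magnitude: |H| = 0.9995 (-0.0 dB); phase: φ = -1.9°.

|H| = 0.9995 (-0.0 dB), φ = -1.9°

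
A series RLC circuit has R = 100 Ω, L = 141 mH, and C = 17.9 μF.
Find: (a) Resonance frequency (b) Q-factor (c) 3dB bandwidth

Step 1 — Resonance: ω₀ = 1/√(LC) = 1/√(0.141·1.79e-05) = 629.5 rad/s.
Step 2 — f₀ = ω₀/(2π) = 100.2 Hz.
Step 3 — Series Q: Q = ω₀L/R = 629.5·0.141/100 = 0.8875.
Step 4 — Bandwidth: Δω = ω₀/Q = 709.2 rad/s; BW = Δω/(2π) = 112.9 Hz.

(a) f₀ = 100.2 Hz  (b) Q = 0.8875  (c) BW = 112.9 Hz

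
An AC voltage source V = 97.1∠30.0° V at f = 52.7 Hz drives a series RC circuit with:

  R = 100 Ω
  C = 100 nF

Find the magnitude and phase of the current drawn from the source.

Step 1 — Angular frequency: ω = 2π·f = 2π·52.7 = 331.1 rad/s.
Step 2 — Component impedances:
  R: Z = R = 100 Ω
  C: Z = 1/(jωC) = -j/(ω·C) = 0 - j3.02e+04 Ω
Step 3 — Series combination: Z_total = R + C = 100 - j3.02e+04 Ω = 3.02e+04∠-89.8° Ω.
Step 4 — Source phasor: V = 97.1∠30.0° V = 84.09 + j48.55 V.
Step 5 — Ohm's law: I = V / Z_total = (84.09 + j48.55) / (100 - j3.02e+04) = -0.001598 + j0.00279 A.
Step 6 — Convert to polar: |I| = 0.003215 A, ∠I = 119.8°.

I = 0.003215∠119.8° A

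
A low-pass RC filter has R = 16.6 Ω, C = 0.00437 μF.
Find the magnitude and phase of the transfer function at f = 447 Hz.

Step 1 — Angular frequency: ω = 2π·447 = 2809 rad/s.
Step 2 — Transfer function: H(jω) = 1/(1 + jωRC).
Step 3 — Denominator: 1 + jωRC = 1 + j·2809·16.6·4.37e-09 = 1 + j0.0002037.
Step 4 — H = 1 - j0.0002037.
Step 5 — Magnitude: |H| = 1 (-0.0 dB); phase: φ = -0.0°.

|H| = 1 (-0.0 dB), φ = -0.0°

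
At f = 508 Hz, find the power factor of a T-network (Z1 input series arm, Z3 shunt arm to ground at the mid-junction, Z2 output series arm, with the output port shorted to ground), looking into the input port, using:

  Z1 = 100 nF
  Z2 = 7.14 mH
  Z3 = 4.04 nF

Step 1 — Angular frequency: ω = 2π·f = 2π·508 = 3192 rad/s.
Step 2 — Component impedances:
  Z1: Z = 1/(jωC) = -j/(ω·C) = 0 - j3133 Ω
  Z2: Z = jωL = j·3192·0.00714 = 0 + j22.79 Ω
  Z3: Z = 1/(jωC) = -j/(ω·C) = 0 - j7.755e+04 Ω
Step 3 — With the output port shorted to ground, the output series arm Z2 runs from the junction to ground; the shunt arm Z3 also runs from the junction to ground. They appear in parallel: Z3 || Z2 = 0 + j22.8 Ω.
Step 4 — Series with input arm Z1: Z_in = Z1 + (Z3 || Z2) = 0 - j3110 Ω = 3110∠-90.0° Ω.
Step 5 — Power factor: PF = cos(φ) = Re(Z)/|Z| = 0/3110 = 0.
Step 6 — Type: Im(Z) = -3110 ⇒ leading (phase φ = -90.0°).

PF = 0 (leading, φ = -90.0°)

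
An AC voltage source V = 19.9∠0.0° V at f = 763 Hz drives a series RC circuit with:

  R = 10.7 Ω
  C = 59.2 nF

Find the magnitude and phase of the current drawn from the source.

Step 1 — Angular frequency: ω = 2π·f = 2π·763 = 4794 rad/s.
Step 2 — Component impedances:
  R: Z = R = 10.7 Ω
  C: Z = 1/(jωC) = -j/(ω·C) = 0 - j3523 Ω
Step 3 — Series combination: Z_total = R + C = 10.7 - j3523 Ω = 3524∠-89.8° Ω.
Step 4 — Source phasor: V = 19.9∠0.0° V = 19.9 V.
Step 5 — Ohm's law: I = V / Z_total = (19.9) / (10.7 - j3523) = 1.715e-05 + j0.005648 A.
Step 6 — Convert to polar: |I| = 0.005648 A, ∠I = 89.8°.

I = 0.005648∠89.8° A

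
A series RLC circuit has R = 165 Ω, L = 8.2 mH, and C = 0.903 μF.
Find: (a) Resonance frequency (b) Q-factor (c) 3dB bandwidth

Step 1 — Resonance condition Im(Z)=0 gives ω₀ = 1/√(LC).
Step 2 — ω₀ = 1/√(0.0082·9.03e-07) = 1.162e+04 rad/s.
Step 3 — f₀ = ω₀/(2π) = 1850 Hz.
Step 4 — Series Q: Q = ω₀L/R = 1.162e+04·0.0082/165 = 0.5775.
Step 5 — 3dB bandwidth: Δω = ω₀/Q = 2.012e+04 rad/s; BW = Δω/(2π) = 3203 Hz.

(a) f₀ = 1850 Hz  (b) Q = 0.5775  (c) BW = 3203 Hz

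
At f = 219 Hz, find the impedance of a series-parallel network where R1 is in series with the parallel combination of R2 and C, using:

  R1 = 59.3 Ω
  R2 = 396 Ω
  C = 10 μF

Step 1 — Angular frequency: ω = 2π·f = 2π·219 = 1376 rad/s.
Step 2 — Component impedances:
  R1: Z = R = 59.3 Ω
  R2: Z = R = 396 Ω
  C: Z = 1/(jωC) = -j/(ω·C) = 0 - j72.67 Ω
Step 3 — Parallel branch: R2 || C = 1/(1/R2 + 1/C) = 12.9 - j70.31 Ω.
Step 4 — Series with R1: Z_total = R1 + (R2 || C) = 72.2 - j70.31 Ω = 100.8∠-44.2° Ω.

Z = 72.2 - j70.31 Ω = 100.8∠-44.2° Ω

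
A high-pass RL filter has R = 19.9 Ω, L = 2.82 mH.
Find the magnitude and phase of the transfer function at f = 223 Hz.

Step 1 — Angular frequency: ω = 2π·223 = 1401 rad/s.
Step 2 — Transfer function: H(jω) = jωL/(R + jωL).
Step 3 — Numerator jωL = j·3.951; denominator R + jωL = 19.9 + j3.951.
Step 4 — H = 0.03793 + j0.191.
Step 5 — Magnitude: |H| = 0.1948 (-14.2 dB); phase: φ = 78.8°.

|H| = 0.1948 (-14.2 dB), φ = 78.8°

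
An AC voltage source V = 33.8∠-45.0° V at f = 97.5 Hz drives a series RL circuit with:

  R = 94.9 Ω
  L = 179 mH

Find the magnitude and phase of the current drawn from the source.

Step 1 — Angular frequency: ω = 2π·f = 2π·97.5 = 612.6 rad/s.
Step 2 — Component impedances:
  R: Z = R = 94.9 Ω
  L: Z = jωL = j·612.6·0.179 = 0 + j109.7 Ω
Step 3 — Series combination: Z_total = R + L = 94.9 + j109.7 Ω = 145∠49.1° Ω.
Step 4 — Source phasor: V = 33.8∠-45.0° V = 23.9 - j23.9 V.
Step 5 — Ohm's law: I = V / Z_total = (23.9 - j23.9) / (94.9 + j109.7) = -0.01677 - j0.2325 A.
Step 6 — Convert to polar: |I| = 0.2331 A, ∠I = -94.1°.

I = 0.2331∠-94.1° A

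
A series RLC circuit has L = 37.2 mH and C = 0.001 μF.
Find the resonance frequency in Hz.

Step 1 — Resonance condition Im(Z)=0 gives ω₀ = 1/√(LC).
Step 2 — ω₀ = 1/√(0.0372·1e-09) = 1.64e+05 rad/s.
Step 3 — f₀ = ω₀/(2π) = 2.609e+04 Hz.

f₀ = 2.609e+04 Hz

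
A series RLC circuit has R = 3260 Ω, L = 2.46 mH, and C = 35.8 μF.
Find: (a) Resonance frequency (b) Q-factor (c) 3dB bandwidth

Step 1 — Resonance: ω₀ = 1/√(LC) = 1/√(0.00246·3.58e-05) = 3370 rad/s.
Step 2 — f₀ = ω₀/(2π) = 536.3 Hz.
Step 3 — Series Q: Q = ω₀L/R = 3370·0.00246/3260 = 0.002543.
Step 4 — Bandwidth: Δω = ω₀/Q = 1.325e+06 rad/s; BW = Δω/(2π) = 2.109e+05 Hz.

(a) f₀ = 536.3 Hz  (b) Q = 0.002543  (c) BW = 2.109e+05 Hz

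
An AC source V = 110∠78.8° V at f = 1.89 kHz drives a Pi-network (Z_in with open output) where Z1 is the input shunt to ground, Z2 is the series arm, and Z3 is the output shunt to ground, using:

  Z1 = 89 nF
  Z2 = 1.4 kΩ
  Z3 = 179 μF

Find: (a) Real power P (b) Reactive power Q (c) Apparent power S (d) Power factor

Step 1 — Angular frequency: ω = 2π·f = 2π·1890 = 1.188e+04 rad/s.
Step 2 — Component impedances:
  Z1: Z = 1/(jωC) = -j/(ω·C) = 0 - j946.2 Ω
  Z2: Z = R = 1400 Ω
  Z3: Z = 1/(jωC) = -j/(ω·C) = 0 - j0.4704 Ω
Step 3 — With open output, the series arm Z2 and the output shunt Z3 appear in series to ground: Z2 + Z3 = 1400 - j0.4704 Ω.
Step 4 — Parallel with input shunt Z1: Z_in = Z1 || (Z2 + Z3) = 438.8 - j649.5 Ω = 783.8∠-56.0° Ω.
Step 5 — Source phasor: V = 110∠78.8° V = 21.37 + j107.9 V.
Step 6 — Current: I = V / Z = -0.09881 + j0.09966 A = 0.1403∠134.8° A.
Step 7 — Complex power: S = V·I* = 8.643 - j12.79 VA.
Step 8 — Real power: P = Re(S) = 8.643 W.
Step 9 — Reactive power: Q = Im(S) = -12.79 VAR.
Step 10 — Apparent power: |S| = 15.44 VA.
Step 11 — Power factor: PF = P/|S| = 0.5599 (leading).

(a) P = 8.643 W  (b) Q = -12.79 VAR  (c) S = 15.44 VA  (d) PF = 0.5599 (leading)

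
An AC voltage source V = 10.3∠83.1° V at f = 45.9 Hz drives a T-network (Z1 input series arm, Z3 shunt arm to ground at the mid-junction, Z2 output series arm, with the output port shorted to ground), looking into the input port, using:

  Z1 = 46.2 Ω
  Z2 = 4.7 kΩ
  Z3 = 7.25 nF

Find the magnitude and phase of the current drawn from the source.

Step 1 — Angular frequency: ω = 2π·f = 2π·45.9 = 288.4 rad/s.
Step 2 — Component impedances:
  Z1: Z = R = 46.2 Ω
  Z2: Z = R = 4700 Ω
  Z3: Z = 1/(jωC) = -j/(ω·C) = 0 - j4.783e+05 Ω
Step 3 — With the output port shorted to ground, the output series arm Z2 runs from the junction to ground; the shunt arm Z3 also runs from the junction to ground. They appear in parallel: Z3 || Z2 = 4700 - j46.18 Ω.
Step 4 — Series with input arm Z1: Z_in = Z1 + (Z3 || Z2) = 4746 - j46.18 Ω = 4746∠-0.6° Ω.
Step 5 — Source phasor: V = 10.3∠83.1° V = 1.237 + j10.23 V.
Step 6 — Ohm's law: I = V / Z_total = (1.237 + j10.23) / (4746 - j46.18) = 0.0002398 + j0.002157 A.
Step 7 — Convert to polar: |I| = 0.00217 A, ∠I = 83.7°.

I = 0.00217∠83.7° A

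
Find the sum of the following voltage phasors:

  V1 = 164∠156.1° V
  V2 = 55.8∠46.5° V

Step 1 — Convert each phasor to rectangular form:
  V1 = 164·(cos(156.1°) + j·sin(156.1°)) = -149.9 + j66.44 V
  V2 = 55.8·(cos(46.5°) + j·sin(46.5°)) = 38.41 + j40.48 V
Step 2 — Sum components: V_total = -111.5 + j106.9 V.
Step 3 — Convert to polar: |V_total| = 154.5 V, ∠V_total = 136.2°.

V_total = 154.5∠136.2° V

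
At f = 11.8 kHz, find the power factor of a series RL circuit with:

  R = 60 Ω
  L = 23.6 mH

Step 1 — Angular frequency: ω = 2π·f = 2π·1.18e+04 = 7.414e+04 rad/s.
Step 2 — Component impedances:
  R: Z = R = 60 Ω
  L: Z = jωL = j·7.414e+04·0.0236 = 0 + j1750 Ω
Step 3 — Series combination: Z_total = R + L = 60 + j1750 Ω = 1751∠88.0° Ω.
Step 4 — Power factor: PF = cos(φ) = Re(Z)/|Z| = 60/1751 = 0.03427.
Step 5 — Type: Im(Z) = 1750 ⇒ lagging (phase φ = 88.0°).

PF = 0.03427 (lagging, φ = 88.0°)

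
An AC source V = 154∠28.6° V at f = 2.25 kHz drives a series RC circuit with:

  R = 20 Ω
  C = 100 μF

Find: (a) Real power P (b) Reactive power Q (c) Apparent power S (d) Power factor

Step 1 — Angular frequency: ω = 2π·f = 2π·2250 = 1.414e+04 rad/s.
Step 2 — Component impedances:
  R: Z = R = 20 Ω
  C: Z = 1/(jωC) = -j/(ω·C) = 0 - j0.7074 Ω
Step 3 — Series combination: Z_total = R + C = 20 - j0.7074 Ω = 20.01∠-2.0° Ω.
Step 4 — Source phasor: V = 154∠28.6° V = 135.2 + j73.72 V.
Step 5 — Current: I = V / Z = 6.622 + j3.92 A = 7.695∠30.6° A.
Step 6 — Complex power: S = V·I* = 1184 - j41.89 VA.
Step 7 — Real power: P = Re(S) = 1184 W.
Step 8 — Reactive power: Q = Im(S) = -41.89 VAR.
Step 9 — Apparent power: |S| = 1185 VA.
Step 10 — Power factor: PF = P/|S| = 0.9994 (leading).

(a) P = 1184 W  (b) Q = -41.89 VAR  (c) S = 1185 VA  (d) PF = 0.9994 (leading)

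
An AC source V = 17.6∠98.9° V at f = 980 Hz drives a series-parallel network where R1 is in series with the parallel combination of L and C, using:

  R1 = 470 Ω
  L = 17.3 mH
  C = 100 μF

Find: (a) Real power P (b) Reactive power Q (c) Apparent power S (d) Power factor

Step 1 — Angular frequency: ω = 2π·f = 2π·980 = 6158 rad/s.
Step 2 — Component impedances:
  R1: Z = R = 470 Ω
  L: Z = jωL = j·6158·0.0173 = 0 + j106.5 Ω
  C: Z = 1/(jωC) = -j/(ω·C) = 0 - j1.624 Ω
Step 3 — Parallel branch: L || C = 1/(1/L + 1/C) = 0 - j1.649 Ω.
Step 4 — Series with R1: Z_total = R1 + (L || C) = 470 - j1.649 Ω = 470∠-0.2° Ω.
Step 5 — Source phasor: V = 17.6∠98.9° V = -2.723 + j17.39 V.
Step 6 — Current: I = V / Z = -0.005923 + j0.03698 A = 0.03745∠99.1° A.
Step 7 — Complex power: S = V·I* = 0.6591 - j0.002313 VA.
Step 8 — Real power: P = Re(S) = 0.6591 W.
Step 9 — Reactive power: Q = Im(S) = -0.002313 VAR.
Step 10 — Apparent power: |S| = 0.6591 VA.
Step 11 — Power factor: PF = P/|S| = 1 (leading).

(a) P = 0.6591 W  (b) Q = -0.002313 VAR  (c) S = 0.6591 VA  (d) PF = 1 (leading)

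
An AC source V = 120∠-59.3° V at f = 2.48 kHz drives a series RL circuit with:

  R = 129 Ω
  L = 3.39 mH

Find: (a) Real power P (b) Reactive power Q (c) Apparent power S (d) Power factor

Step 1 — Angular frequency: ω = 2π·f = 2π·2480 = 1.558e+04 rad/s.
Step 2 — Component impedances:
  R: Z = R = 129 Ω
  L: Z = jωL = j·1.558e+04·0.00339 = 0 + j52.82 Ω
Step 3 — Series combination: Z_total = R + L = 129 + j52.82 Ω = 139.4∠22.3° Ω.
Step 4 — Source phasor: V = 120∠-59.3° V = 61.27 - j103.2 V.
Step 5 — Current: I = V / Z = 0.1262 - j0.8515 A = 0.8609∠-81.6° A.
Step 6 — Complex power: S = V·I* = 95.6 + j39.15 VA.
Step 7 — Real power: P = Re(S) = 95.6 W.
Step 8 — Reactive power: Q = Im(S) = 39.15 VAR.
Step 9 — Apparent power: |S| = 103.3 VA.
Step 10 — Power factor: PF = P/|S| = 0.9254 (lagging).

(a) P = 95.6 W  (b) Q = 39.15 VAR  (c) S = 103.3 VA  (d) PF = 0.9254 (lagging)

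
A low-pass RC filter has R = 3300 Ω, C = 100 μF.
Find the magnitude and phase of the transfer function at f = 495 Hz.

Step 1 — Angular frequency: ω = 2π·495 = 3110 rad/s.
Step 2 — Transfer function: H(jω) = 1/(1 + jωRC).
Step 3 — Denominator: 1 + jωRC = 1 + j·3110·3300·0.0001 = 1 + j1026.
Step 4 — H = 9.493e-07 - j0.0009743.
Step 5 — Magnitude: |H| = 0.0009743 (-60.2 dB); phase: φ = -89.9°.

|H| = 0.0009743 (-60.2 dB), φ = -89.9°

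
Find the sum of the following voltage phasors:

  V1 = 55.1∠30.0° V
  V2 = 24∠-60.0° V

Step 1 — Convert each phasor to rectangular form:
  V1 = 55.1·(cos(30.0°) + j·sin(30.0°)) = 47.72 + j27.55 V
  V2 = 24·(cos(-60.0°) + j·sin(-60.0°)) = 12 - j20.78 V
Step 2 — Sum components: V_total = 59.72 + j6.765 V.
Step 3 — Convert to polar: |V_total| = 60.1 V, ∠V_total = 6.5°.

V_total = 60.1∠6.5° V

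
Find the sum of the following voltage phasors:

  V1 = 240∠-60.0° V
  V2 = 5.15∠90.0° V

Step 1 — Convert each phasor to rectangular form:
  V1 = 240·(cos(-60.0°) + j·sin(-60.0°)) = 120 - j207.8 V
  V2 = 5.15·(cos(90.0°) + j·sin(90.0°)) = 0 + j5.15 V
Step 2 — Sum components: V_total = 120 - j202.7 V.
Step 3 — Convert to polar: |V_total| = 235.6 V, ∠V_total = -59.4°.

V_total = 235.6∠-59.4° V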